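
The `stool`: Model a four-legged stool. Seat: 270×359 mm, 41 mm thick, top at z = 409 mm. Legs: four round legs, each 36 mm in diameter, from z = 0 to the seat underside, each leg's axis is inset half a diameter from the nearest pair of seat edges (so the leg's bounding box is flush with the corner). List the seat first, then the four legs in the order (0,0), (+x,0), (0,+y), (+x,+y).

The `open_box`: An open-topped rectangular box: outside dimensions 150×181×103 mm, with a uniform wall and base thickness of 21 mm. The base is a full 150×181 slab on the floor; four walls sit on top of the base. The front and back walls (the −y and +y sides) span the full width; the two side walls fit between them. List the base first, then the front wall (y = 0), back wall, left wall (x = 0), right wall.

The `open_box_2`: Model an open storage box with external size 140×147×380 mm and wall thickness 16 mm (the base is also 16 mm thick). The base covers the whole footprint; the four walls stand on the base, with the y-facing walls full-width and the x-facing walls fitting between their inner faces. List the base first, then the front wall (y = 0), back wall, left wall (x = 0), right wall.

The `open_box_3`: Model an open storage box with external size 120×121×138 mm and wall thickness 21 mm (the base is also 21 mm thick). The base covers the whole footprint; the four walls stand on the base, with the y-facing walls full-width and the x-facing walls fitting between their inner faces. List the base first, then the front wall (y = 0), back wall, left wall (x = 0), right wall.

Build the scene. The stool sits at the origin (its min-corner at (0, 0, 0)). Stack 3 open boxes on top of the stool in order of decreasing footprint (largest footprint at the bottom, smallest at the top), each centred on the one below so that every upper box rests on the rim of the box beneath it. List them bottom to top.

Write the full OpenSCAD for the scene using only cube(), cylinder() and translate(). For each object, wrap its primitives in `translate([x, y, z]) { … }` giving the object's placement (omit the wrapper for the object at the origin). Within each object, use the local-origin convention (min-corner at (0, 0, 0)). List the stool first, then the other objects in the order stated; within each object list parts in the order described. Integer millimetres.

translate([0, 0, 368]) cube([270, 359, 41]);
translate([18, 18, 0]) cylinder(h = 368, r = 18);
translate([252, 18, 0]) cylinder(h = 368, r = 18);
translate([18, 341, 0]) cylinder(h = 368, r = 18);
translate([252, 341, 0]) cylinder(h = 368, r = 18);
translate([60, 89, 409]) {
  cube([150, 181, 21]);
  translate([0, 0, 21]) cube([150, 21, 82]);
  translate([0, 160, 21]) cube([150, 21, 82]);
  translate([0, 21, 21]) cube([21, 139, 82]);
  translate([129, 21, 21]) cube([21, 139, 82]);
}
translate([65, 106, 512]) {
  cube([140, 147, 16]);
  translate([0, 0, 16]) cube([140, 16, 364]);
  translate([0, 131, 16]) cube([140, 16, 364]);
  translate([0, 16, 16]) cube([16, 115, 364]);
  translate([124, 16, 16]) cube([16, 115, 364]);
}
translate([75, 119, 892]) {
  cube([120, 121, 21]);
  translate([0, 0, 21]) cube([120, 21, 117]);
  translate([0, 100, 21]) cube([120, 21, 117]);
  translate([0, 21, 21]) cube([21, 79, 117]);
  translate([99, 21, 21]) cube([21, 79, 117]);
}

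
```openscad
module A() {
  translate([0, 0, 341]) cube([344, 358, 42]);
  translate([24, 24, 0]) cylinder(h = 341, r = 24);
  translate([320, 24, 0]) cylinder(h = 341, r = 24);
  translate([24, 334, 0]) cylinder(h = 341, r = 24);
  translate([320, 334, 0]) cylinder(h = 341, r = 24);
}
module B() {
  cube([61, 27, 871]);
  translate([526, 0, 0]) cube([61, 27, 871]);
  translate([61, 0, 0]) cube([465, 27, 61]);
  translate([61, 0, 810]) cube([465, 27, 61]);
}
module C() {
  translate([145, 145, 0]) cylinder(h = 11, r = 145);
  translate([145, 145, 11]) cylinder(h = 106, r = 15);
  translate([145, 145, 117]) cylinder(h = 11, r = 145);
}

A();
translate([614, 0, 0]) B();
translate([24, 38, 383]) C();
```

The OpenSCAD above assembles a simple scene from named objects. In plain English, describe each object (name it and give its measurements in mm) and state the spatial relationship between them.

A is a simple wooden stool: a rectangular seat 344 mm (x) by 358 mm (y), 42 mm thick, top face at z = 383 mm, on four round legs, each 48 mm in diameter. The legs rest on z = 0, each leg's axis is inset half a diameter from the nearest pair of seat edges (so the leg's bounding box is flush with the corner).

B is a rectangular picture frame lying in the x–z plane (depth along y). The opening is 465 mm wide (x) by 749 mm tall (z), surrounded by a border 61 mm wide on all four sides. The frame is 27 mm deep and is made of two full-height vertical stiles with two horizontal rails fitted between them.

C is a spool: two coaxial disc flanges of radius 145 mm and thickness 11 mm, joined by a core cylinder of radius 15 mm and height 106 mm. The lower flange rests on z = 0 and the three cylinders share a vertical axis.

The picture frame is on the floor beside the stool on its +x side. The spool is on top of the stool.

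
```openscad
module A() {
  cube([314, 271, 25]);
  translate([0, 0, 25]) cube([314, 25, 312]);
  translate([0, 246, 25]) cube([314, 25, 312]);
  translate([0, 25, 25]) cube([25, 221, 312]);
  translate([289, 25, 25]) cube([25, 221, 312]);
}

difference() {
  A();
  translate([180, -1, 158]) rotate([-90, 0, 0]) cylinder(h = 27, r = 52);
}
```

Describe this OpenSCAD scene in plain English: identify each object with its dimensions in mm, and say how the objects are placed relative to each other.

A is an open-topped rectangular box: outside dimensions 314×271×337 mm, with a uniform wall and base thickness of 25 mm. The base is a full 314×271 slab on the floor; four walls sit on top of the base. The front and back walls (the −y and +y sides) span the full width; the two side walls fit between them.

The open box has a circular hole of radius 52 mm through its front wall, centred at (x = 180, z = 158).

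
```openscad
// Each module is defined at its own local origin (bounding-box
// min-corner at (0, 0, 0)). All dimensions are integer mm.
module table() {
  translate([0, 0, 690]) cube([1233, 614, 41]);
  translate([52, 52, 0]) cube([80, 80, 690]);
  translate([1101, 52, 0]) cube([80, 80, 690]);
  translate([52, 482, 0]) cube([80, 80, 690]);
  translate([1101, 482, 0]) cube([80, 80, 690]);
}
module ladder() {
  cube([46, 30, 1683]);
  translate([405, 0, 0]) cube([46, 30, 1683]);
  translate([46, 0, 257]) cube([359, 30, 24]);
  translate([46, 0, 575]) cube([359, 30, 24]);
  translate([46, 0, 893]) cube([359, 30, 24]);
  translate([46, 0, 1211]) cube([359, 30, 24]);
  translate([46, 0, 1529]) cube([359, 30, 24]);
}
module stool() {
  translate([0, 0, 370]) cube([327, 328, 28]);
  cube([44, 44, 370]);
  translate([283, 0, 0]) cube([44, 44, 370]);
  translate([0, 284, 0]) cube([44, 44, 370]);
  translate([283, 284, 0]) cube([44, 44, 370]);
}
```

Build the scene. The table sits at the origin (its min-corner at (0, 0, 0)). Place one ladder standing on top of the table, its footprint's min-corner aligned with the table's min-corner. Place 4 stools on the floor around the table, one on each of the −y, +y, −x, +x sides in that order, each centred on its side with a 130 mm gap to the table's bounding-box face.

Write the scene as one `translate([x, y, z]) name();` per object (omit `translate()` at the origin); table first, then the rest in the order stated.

table();
translate([0, 0, 731]) ladder();
translate([453, -458, 0]) stool();
translate([453, 744, 0]) stool();
translate([-457, 143, 0]) stool();
translate([1363, 143, 0]) stool();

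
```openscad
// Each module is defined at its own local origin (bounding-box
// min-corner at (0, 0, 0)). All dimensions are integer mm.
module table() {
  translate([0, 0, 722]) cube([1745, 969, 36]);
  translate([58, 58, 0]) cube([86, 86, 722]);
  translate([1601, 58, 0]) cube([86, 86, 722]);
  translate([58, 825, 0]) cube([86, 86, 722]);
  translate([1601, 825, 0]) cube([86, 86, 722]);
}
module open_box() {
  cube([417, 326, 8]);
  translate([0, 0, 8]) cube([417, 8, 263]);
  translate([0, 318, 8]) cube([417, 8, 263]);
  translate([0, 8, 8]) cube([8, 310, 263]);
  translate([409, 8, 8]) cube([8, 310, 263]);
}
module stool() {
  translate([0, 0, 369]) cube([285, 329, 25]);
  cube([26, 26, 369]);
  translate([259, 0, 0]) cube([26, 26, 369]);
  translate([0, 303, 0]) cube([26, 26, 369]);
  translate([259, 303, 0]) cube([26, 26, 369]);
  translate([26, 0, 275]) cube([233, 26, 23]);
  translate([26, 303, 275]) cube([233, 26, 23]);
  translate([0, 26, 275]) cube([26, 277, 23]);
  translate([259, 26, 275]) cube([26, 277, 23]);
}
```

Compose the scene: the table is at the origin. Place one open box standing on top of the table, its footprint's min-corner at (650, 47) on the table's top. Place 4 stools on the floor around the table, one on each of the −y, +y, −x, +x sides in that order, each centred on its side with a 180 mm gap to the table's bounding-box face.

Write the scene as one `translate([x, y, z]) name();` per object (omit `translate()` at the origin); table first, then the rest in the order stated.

table();
translate([650, 47, 758]) open_box();
translate([730, -509, 0]) stool();
translate([730, 1149, 0]) stool();
translate([-465, 320, 0]) stool();
translate([1925, 320, 0]) stool();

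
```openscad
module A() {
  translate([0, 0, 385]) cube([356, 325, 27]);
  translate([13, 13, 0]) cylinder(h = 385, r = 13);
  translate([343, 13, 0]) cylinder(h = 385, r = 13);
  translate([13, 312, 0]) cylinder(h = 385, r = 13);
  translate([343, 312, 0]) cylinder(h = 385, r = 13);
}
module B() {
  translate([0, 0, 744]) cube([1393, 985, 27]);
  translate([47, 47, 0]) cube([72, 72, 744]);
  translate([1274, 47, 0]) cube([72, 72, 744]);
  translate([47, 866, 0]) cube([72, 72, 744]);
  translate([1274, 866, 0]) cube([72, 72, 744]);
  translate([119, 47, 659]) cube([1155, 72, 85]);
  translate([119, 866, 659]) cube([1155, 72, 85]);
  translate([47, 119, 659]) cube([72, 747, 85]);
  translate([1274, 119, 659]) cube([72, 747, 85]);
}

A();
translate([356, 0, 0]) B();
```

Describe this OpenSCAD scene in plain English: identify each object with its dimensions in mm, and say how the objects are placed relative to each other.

A is a simple wooden stool: a rectangular seat 356 mm (x) by 325 mm (y), 27 mm thick, top face at z = 412 mm, on four round legs, each 26 mm in diameter. The legs rest on z = 0, each leg's axis is inset half a diameter from the nearest pair of seat edges (so the leg's bounding box is flush with the corner).

B is a rectangular dining table. The top is 1393×985×27 mm with its upper surface at z = 771 mm. It stands on four 72×72 mm square legs, each inset 47 mm from the nearest pair of top edges, running from the floor to the underside of the top. Four apron rails, 72 mm thick and 85 mm tall, run between adjacent legs with their top edges flush with the underside of the top and their outer faces flush with the legs' outer faces.

The table is against the stool's +x side, with their −y faces flush.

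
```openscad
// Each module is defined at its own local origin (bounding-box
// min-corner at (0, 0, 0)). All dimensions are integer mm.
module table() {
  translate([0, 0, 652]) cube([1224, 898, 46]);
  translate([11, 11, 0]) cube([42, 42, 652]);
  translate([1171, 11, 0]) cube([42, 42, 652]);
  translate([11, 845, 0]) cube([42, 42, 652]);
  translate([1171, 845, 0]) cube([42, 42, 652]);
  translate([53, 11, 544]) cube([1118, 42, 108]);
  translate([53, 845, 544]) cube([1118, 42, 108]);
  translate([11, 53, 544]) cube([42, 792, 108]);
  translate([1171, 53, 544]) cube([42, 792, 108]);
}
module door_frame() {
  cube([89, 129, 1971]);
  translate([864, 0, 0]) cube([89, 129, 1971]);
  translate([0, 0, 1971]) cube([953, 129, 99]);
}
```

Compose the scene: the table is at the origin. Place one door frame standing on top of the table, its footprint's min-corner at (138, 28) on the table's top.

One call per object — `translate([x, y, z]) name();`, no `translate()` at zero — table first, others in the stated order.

table();
translate([138, 28, 698]) door_frame();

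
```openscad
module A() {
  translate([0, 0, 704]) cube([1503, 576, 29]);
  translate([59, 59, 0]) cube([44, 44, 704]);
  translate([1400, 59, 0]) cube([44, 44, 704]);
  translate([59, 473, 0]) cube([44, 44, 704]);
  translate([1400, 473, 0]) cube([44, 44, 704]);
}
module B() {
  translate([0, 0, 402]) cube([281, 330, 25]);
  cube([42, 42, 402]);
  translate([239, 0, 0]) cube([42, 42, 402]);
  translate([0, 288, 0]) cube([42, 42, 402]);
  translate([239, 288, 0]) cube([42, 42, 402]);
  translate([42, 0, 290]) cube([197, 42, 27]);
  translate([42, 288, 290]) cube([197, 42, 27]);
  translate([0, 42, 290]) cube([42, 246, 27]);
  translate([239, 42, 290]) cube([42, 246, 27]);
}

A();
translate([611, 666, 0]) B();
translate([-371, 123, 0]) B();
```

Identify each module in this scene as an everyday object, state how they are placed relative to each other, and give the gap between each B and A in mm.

Each stool's nearest face is 90 mm from the table's bounding box.

A is a table. B is a stool. Two stools sit around the table at the +y, −x sides. The gap between each stool and the table is 90 mm.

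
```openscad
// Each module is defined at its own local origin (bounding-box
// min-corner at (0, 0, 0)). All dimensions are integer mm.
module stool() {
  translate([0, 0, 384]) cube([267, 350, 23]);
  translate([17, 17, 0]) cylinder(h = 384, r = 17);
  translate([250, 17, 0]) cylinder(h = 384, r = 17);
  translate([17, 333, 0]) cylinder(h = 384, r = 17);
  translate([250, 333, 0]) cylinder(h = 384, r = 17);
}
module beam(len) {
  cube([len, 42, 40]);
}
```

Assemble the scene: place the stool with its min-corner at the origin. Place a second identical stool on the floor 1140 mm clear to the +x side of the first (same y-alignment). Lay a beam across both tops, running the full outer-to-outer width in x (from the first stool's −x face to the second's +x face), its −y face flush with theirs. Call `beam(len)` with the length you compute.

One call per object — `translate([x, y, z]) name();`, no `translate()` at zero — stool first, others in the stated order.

stool();
translate([1407, 0, 0]) stool();
translate([0, 0, 407]) beam(1674);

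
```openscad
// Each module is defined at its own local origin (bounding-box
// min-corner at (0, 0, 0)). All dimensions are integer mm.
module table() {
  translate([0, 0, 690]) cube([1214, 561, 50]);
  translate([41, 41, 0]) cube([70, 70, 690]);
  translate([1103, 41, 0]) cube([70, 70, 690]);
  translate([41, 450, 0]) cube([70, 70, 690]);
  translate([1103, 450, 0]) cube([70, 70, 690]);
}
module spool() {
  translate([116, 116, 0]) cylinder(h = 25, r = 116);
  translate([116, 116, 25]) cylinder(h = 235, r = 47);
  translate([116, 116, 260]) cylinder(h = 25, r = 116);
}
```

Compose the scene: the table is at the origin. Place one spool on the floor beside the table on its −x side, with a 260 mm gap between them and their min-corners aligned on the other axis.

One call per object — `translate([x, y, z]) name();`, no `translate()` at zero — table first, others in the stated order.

table();
translate([-492, 0, 0]) spool();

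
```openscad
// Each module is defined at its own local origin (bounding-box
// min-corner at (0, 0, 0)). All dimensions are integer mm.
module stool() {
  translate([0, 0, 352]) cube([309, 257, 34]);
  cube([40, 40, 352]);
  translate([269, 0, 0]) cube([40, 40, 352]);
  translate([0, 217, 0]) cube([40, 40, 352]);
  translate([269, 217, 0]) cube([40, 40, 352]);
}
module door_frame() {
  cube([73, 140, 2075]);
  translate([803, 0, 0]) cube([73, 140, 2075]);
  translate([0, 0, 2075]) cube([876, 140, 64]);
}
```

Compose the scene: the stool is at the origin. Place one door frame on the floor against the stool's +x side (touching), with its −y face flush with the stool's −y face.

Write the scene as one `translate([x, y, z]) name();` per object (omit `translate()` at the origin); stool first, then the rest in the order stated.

stool();
translate([309, 0, 0]) door_frame();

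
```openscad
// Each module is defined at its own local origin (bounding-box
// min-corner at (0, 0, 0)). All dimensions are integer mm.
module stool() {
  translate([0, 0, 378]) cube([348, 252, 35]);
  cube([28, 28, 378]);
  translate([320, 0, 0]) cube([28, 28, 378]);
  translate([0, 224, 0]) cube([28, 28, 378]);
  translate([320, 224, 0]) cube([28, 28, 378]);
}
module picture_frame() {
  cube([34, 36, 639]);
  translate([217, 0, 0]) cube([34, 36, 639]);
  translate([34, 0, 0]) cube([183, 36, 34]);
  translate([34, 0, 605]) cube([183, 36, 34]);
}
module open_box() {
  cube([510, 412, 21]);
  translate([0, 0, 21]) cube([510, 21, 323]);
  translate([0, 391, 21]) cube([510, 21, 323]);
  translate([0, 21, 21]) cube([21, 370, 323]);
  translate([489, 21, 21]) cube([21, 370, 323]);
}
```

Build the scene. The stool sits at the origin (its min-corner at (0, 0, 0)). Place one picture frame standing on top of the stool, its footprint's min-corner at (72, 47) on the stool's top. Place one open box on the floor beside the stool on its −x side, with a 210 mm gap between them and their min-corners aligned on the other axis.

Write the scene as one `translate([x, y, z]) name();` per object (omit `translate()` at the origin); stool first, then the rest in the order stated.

stool();
translate([72, 47, 413]) picture_frame();
translate([-720, 0, 0]) open_box();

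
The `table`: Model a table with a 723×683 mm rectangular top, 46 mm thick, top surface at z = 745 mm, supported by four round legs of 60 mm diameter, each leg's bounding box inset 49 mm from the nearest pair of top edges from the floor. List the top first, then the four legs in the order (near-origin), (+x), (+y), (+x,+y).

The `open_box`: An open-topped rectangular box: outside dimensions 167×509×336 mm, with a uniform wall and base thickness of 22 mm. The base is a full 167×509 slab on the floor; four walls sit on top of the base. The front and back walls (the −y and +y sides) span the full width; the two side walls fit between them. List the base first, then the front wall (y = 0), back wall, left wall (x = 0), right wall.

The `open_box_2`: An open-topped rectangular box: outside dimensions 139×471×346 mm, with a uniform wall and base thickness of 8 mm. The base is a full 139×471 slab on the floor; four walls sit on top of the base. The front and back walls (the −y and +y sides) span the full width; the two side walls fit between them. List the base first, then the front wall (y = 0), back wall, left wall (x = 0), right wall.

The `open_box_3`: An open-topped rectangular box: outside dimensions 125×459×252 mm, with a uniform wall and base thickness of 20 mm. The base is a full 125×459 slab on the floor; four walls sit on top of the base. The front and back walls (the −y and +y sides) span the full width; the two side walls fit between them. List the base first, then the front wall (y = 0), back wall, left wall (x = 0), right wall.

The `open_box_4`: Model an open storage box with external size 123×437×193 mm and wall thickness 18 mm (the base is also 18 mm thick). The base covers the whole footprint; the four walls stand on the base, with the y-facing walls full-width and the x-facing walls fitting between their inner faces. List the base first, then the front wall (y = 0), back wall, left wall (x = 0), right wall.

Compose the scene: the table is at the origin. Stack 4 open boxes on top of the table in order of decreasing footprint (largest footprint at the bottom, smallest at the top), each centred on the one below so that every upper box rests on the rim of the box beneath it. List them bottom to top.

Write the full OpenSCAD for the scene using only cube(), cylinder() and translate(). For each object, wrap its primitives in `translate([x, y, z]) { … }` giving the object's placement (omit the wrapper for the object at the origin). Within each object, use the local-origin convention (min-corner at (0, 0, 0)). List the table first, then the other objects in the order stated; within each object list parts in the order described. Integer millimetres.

translate([0, 0, 699]) cube([723, 683, 46]);
translate([79, 79, 0]) cylinder(h = 699, r = 30);
translate([644, 79, 0]) cylinder(h = 699, r = 30);
translate([79, 604, 0]) cylinder(h = 699, r = 30);
translate([644, 604, 0]) cylinder(h = 699, r = 30);
translate([278, 87, 745]) {
  cube([167, 509, 22]);
  translate([0, 0, 22]) cube([167, 22, 314]);
  translate([0, 487, 22]) cube([167, 22, 314]);
  translate([0, 22, 22]) cube([22, 465, 314]);
  translate([145, 22, 22]) cube([22, 465, 314]);
}
translate([292, 106, 1081]) {
  cube([139, 471, 8]);
  translate([0, 0, 8]) cube([139, 8, 338]);
  translate([0, 463, 8]) cube([139, 8, 338]);
  translate([0, 8, 8]) cube([8, 455, 338]);
  translate([131, 8, 8]) cube([8, 455, 338]);
}
translate([299, 112, 1427]) {
  cube([125, 459, 20]);
  translate([0, 0, 20]) cube([125, 20, 232]);
  translate([0, 439, 20]) cube([125, 20, 232]);
  translate([0, 20, 20]) cube([20, 419, 232]);
  translate([105, 20, 20]) cube([20, 419, 232]);
}
translate([300, 123, 1679]) {
  cube([123, 437, 18]);
  translate([0, 0, 18]) cube([123, 18, 175]);
  translate([0, 419, 18]) cube([123, 18, 175]);
  translate([0, 18, 18]) cube([18, 401, 175]);
  translate([105, 18, 18]) cube([18, 401, 175]);
}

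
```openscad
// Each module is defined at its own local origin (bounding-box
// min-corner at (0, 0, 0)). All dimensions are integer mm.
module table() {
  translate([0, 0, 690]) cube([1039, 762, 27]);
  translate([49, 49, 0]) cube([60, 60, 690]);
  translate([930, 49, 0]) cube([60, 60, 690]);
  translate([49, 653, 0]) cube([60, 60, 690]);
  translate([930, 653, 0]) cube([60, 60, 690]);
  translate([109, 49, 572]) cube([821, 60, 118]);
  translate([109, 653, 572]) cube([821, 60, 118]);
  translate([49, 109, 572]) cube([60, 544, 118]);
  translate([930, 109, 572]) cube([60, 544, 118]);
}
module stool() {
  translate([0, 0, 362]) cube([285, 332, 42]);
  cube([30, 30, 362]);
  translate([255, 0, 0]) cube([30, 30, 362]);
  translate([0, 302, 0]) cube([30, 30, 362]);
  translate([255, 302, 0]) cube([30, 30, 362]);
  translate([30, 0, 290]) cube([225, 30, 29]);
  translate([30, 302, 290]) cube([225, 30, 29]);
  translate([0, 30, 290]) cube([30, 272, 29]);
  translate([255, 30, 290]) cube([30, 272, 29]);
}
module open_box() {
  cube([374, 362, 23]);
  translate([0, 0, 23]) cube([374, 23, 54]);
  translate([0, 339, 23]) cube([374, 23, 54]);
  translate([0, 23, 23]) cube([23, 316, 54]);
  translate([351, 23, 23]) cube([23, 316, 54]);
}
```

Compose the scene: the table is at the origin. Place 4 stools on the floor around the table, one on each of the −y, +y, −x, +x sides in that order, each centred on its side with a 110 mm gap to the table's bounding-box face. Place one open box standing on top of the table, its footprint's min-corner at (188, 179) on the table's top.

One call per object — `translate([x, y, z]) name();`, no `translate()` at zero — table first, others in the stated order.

table();
translate([377, -442, 0]) stool();
translate([377, 872, 0]) stool();
translate([-395, 215, 0]) stool();
translate([1149, 215, 0]) stool();
translate([188, 179, 717]) open_box();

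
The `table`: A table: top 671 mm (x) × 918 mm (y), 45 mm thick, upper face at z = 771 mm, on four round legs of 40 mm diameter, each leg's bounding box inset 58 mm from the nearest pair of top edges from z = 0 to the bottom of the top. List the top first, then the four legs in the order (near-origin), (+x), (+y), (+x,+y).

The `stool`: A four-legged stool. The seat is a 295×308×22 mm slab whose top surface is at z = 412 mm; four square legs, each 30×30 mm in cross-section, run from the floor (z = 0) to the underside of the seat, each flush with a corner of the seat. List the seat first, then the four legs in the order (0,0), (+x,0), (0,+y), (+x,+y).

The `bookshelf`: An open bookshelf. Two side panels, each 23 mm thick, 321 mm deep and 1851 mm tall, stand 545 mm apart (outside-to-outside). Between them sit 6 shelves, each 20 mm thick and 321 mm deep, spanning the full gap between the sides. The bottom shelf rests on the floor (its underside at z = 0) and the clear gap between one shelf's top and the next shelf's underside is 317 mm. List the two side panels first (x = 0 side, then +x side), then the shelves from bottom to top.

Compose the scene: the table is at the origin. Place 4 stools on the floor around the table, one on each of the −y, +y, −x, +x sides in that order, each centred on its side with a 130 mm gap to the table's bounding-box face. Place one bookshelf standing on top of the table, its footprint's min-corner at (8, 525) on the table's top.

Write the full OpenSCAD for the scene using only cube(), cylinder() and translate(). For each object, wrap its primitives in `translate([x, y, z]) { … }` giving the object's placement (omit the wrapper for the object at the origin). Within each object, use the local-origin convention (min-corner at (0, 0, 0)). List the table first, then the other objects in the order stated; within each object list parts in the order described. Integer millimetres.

translate([0, 0, 726]) cube([671, 918, 45]);
translate([78, 78, 0]) cylinder(h = 726, r = 20);
translate([593, 78, 0]) cylinder(h = 726, r = 20);
translate([78, 840, 0]) cylinder(h = 726, r = 20);
translate([593, 840, 0]) cylinder(h = 726, r = 20);
translate([188, -438, 0]) {
  translate([0, 0, 390]) cube([295, 308, 22]);
  cube([30, 30, 390]);
  translate([265, 0, 0]) cube([30, 30, 390]);
  translate([0, 278, 0]) cube([30, 30, 390]);
  translate([265, 278, 0]) cube([30, 30, 390]);
}
translate([188, 1048, 0]) {
  translate([0, 0, 390]) cube([295, 308, 22]);
  cube([30, 30, 390]);
  translate([265, 0, 0]) cube([30, 30, 390]);
  translate([0, 278, 0]) cube([30, 30, 390]);
  translate([265, 278, 0]) cube([30, 30, 390]);
}
translate([-425, 305, 0]) {
  translate([0, 0, 390]) cube([295, 308, 22]);
  cube([30, 30, 390]);
  translate([265, 0, 0]) cube([30, 30, 390]);
  translate([0, 278, 0]) cube([30, 30, 390]);
  translate([265, 278, 0]) cube([30, 30, 390]);
}
translate([801, 305, 0]) {
  translate([0, 0, 390]) cube([295, 308, 22]);
  cube([30, 30, 390]);
  translate([265, 0, 0]) cube([30, 30, 390]);
  translate([0, 278, 0]) cube([30, 30, 390]);
  translate([265, 278, 0]) cube([30, 30, 390]);
}
translate([8, 525, 771]) {
  cube([23, 321, 1851]);
  translate([522, 0, 0]) cube([23, 321, 1851]);
  translate([23, 0, 0]) cube([499, 321, 20]);
  translate([23, 0, 337]) cube([499, 321, 20]);
  translate([23, 0, 674]) cube([499, 321, 20]);
  translate([23, 0, 1011]) cube([499, 321, 20]);
  translate([23, 0, 1348]) cube([499, 321, 20]);
  translate([23, 0, 1685]) cube([499, 321, 20]);
}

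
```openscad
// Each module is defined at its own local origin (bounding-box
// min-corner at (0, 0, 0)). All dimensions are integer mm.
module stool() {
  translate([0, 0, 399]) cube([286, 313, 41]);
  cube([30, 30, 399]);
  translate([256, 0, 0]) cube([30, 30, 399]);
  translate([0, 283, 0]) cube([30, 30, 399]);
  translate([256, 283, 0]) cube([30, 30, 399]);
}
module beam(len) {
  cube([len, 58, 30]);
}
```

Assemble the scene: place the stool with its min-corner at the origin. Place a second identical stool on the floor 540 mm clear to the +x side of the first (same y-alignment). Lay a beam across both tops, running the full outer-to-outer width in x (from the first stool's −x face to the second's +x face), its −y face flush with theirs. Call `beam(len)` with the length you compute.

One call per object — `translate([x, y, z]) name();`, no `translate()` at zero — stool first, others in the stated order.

stool();
translate([826, 0, 0]) stool();
translate([0, 0, 440]) beam(1112);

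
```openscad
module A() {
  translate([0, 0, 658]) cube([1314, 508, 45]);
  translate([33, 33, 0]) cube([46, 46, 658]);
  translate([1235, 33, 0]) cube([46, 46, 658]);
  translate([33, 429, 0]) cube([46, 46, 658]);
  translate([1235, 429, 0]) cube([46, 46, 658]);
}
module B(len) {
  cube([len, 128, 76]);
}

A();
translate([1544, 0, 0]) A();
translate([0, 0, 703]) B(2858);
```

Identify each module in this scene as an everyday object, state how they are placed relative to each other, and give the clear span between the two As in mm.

Second table starts at x = 1544; first ends at x = 1314; clear span = 1544 − 1314 = 230 mm.

A is a table. B is a beam. A beam spans the tops of two tables. The clear span between the two tables is 230 mm.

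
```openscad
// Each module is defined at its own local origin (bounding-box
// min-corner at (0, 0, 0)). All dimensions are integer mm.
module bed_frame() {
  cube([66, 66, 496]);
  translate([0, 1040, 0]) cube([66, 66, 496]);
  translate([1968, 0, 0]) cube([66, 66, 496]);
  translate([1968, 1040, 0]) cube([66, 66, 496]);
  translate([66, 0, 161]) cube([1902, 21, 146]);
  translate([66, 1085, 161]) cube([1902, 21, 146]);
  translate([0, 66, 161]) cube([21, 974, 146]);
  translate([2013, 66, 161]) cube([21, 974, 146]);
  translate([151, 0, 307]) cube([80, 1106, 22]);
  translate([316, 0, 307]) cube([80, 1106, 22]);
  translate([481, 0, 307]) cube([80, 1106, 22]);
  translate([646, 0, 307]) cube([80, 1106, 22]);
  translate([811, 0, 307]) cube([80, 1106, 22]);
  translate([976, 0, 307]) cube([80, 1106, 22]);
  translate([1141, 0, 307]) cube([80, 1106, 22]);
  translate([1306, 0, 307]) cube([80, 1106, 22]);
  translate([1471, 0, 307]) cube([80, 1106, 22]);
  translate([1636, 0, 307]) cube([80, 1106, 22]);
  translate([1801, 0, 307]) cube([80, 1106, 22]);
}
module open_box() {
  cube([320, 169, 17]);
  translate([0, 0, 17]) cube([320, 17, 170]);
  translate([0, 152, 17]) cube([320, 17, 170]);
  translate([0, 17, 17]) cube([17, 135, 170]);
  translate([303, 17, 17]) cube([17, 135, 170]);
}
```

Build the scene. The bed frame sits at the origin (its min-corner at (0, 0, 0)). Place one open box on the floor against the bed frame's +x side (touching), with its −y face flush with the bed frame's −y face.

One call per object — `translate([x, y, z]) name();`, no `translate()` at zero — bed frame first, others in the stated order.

bed_frame();
translate([2034, 0, 0]) open_box();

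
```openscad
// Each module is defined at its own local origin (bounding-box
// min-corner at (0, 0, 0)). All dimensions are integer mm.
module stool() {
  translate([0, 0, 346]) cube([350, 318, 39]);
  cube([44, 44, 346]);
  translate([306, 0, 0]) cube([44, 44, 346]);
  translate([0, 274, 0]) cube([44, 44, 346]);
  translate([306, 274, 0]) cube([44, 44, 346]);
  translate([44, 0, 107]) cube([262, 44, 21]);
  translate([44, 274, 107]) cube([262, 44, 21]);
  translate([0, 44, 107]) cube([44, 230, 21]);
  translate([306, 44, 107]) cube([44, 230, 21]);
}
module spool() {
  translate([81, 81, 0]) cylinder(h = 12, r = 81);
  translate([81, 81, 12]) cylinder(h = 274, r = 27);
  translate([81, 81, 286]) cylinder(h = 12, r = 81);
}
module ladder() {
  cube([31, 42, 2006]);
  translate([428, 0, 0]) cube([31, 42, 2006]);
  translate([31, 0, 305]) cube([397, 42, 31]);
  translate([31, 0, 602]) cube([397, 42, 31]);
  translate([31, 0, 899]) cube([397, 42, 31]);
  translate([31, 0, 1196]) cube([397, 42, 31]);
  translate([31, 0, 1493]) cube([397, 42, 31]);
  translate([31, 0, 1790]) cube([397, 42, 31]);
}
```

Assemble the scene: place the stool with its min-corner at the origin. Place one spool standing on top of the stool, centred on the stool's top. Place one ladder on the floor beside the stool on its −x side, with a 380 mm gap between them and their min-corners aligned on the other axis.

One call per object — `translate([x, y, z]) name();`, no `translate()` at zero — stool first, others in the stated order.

stool();
translate([94, 78, 385]) spool();
translate([-839, 0, 0]) ladder();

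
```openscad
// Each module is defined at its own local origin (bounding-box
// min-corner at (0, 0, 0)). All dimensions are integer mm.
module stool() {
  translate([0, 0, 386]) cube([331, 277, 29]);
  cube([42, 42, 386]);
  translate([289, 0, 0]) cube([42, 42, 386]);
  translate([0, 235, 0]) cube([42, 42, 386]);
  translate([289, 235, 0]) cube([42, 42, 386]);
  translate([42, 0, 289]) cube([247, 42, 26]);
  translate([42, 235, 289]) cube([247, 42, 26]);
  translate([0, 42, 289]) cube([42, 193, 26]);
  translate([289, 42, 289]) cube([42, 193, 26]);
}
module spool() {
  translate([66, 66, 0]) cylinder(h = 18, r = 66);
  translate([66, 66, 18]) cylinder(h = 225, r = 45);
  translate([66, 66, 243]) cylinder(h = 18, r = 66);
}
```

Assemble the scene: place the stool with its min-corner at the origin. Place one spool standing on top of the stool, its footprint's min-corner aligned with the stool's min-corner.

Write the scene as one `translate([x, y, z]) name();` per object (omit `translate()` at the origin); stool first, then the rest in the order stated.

stool();
translate([0, 0, 415]) spool();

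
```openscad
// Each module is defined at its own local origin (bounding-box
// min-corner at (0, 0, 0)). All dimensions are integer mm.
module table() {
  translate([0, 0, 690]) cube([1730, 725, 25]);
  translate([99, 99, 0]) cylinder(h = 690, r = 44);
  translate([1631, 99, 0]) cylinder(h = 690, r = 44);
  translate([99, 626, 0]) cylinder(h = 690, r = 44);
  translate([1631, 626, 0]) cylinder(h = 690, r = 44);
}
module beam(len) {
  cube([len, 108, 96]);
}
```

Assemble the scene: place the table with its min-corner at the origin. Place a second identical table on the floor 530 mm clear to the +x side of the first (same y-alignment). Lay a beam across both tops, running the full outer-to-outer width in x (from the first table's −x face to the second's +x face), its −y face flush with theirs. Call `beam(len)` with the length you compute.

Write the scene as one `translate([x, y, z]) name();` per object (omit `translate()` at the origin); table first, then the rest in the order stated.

table();
translate([2260, 0, 0]) table();
translate([0, 0, 715]) beam(3990);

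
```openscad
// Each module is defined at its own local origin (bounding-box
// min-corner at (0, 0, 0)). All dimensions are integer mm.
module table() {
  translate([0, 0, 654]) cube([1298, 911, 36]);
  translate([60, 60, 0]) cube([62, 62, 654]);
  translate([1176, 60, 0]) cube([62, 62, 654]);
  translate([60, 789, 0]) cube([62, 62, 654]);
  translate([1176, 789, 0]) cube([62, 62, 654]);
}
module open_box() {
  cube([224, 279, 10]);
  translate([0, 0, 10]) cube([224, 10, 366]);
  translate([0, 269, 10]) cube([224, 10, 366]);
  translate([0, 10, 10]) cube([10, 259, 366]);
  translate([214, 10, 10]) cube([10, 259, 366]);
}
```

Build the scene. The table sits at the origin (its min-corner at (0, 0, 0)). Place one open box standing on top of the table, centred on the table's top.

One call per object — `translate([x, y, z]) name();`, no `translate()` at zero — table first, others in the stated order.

table();
translate([537, 316, 690]) open_box();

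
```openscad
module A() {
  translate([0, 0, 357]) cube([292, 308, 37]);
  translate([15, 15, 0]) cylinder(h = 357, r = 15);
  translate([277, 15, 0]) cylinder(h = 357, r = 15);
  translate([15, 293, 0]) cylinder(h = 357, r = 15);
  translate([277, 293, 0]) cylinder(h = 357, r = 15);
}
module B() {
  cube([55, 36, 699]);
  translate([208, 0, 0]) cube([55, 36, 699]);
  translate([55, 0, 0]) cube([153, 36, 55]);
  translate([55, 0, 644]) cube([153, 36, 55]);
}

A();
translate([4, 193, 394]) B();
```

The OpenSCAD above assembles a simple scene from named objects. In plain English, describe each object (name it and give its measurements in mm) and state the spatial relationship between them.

A is a simple wooden stool: a rectangular seat 292 mm (x) by 308 mm (y), 37 mm thick, top face at z = 394 mm, on four round legs, each 30 mm in diameter. The legs rest on z = 0, each leg's axis is inset half a diameter from the nearest pair of seat edges (so the leg's bounding box is flush with the corner).

B is a rectangular picture frame lying in the x–z plane (depth along y). The opening is 153 mm wide (x) by 589 mm tall (z), surrounded by a border 55 mm wide on all four sides. The frame is 36 mm deep and is made of two full-height vertical stiles with two horizontal rails fitted between them.

The picture frame is on top of the stool.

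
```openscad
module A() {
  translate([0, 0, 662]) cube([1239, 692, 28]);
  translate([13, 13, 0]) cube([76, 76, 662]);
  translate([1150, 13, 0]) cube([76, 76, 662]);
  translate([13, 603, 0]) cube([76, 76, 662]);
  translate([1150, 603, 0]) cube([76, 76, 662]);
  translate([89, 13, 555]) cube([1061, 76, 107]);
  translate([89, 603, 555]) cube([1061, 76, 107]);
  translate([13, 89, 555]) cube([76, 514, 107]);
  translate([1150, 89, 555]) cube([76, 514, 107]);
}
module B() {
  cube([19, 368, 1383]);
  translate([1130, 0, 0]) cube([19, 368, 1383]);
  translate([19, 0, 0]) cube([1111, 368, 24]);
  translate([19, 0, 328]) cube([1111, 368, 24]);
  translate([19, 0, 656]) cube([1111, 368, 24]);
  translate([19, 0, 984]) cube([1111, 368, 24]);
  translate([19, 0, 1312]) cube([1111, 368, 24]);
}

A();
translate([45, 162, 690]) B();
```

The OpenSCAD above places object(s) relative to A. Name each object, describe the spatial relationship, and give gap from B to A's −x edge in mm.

The bookshelf's min-x is at 45; the table's min-x is 0; gap = 45 mm.

A is a table. B is a bookshelf. The bookshelf is on top of the table, centred. The gap from the bookshelf to the table's −x edge is 45 mm.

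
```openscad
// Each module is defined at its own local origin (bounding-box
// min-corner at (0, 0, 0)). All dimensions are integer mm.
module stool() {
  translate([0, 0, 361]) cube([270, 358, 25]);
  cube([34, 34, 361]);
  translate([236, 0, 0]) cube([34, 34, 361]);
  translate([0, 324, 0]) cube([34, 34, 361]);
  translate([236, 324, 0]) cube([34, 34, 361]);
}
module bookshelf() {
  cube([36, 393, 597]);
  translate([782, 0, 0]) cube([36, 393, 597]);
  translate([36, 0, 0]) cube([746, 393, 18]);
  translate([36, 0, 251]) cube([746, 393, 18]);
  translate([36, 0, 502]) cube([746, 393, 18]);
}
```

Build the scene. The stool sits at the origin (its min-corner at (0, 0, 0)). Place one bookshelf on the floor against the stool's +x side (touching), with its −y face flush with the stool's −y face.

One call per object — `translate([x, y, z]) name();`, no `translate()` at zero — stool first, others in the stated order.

stool();
translate([270, 0, 0]) bookshelf();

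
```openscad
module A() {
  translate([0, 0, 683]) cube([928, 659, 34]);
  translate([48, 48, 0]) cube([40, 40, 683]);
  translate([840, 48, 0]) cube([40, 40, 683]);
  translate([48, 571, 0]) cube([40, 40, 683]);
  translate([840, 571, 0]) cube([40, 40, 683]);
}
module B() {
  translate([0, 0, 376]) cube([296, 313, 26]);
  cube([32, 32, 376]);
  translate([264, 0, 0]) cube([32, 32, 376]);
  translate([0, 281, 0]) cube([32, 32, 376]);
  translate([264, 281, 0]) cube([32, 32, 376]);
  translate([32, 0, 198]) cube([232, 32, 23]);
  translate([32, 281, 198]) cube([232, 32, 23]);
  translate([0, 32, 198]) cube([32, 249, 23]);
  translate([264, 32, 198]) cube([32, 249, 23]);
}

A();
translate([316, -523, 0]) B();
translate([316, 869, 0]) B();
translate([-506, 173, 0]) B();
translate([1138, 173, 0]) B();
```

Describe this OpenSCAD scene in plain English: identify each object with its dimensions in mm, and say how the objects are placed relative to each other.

A is a rectangular dining table. The top is 928×659×34 mm with its upper surface at z = 717 mm. It stands on four 40×40 mm square legs, each inset 48 mm from the nearest pair of top edges, running from the floor to the underside of the top.

B is a four-legged stool. The seat is 296×313 mm, 26 mm thick, top at z = 402 mm. It stands on four square legs, each 32×32 mm in cross-section, from z = 0 to the seat underside, each flush with a corner of the seat. Four stretchers, 32 mm wide and 23 mm tall, connect adjacent legs with their undersides at z = 198 mm, each running between the inner faces of the legs it joins and aligned with the legs' outer faces on the other axis.

Four stools sit around the table at the −y, +y, −x, +x sides.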